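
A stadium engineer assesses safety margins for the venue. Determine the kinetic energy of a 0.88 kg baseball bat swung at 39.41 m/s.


KE = 0.5 * m * v^2
KE = 0.5 * 0.88 * 39.41^2
KE = 0.5 * 0.88 * 1553.1481 = 683.3852 J

683.3852 J


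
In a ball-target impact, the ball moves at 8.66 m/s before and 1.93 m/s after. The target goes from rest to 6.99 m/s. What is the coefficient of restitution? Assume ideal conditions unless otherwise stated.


e = (v2_after - v1_after) / (v1_before - v2_before)
Numerator = 6.99 - 1.93 = 5.06
Denominator = 8.66 - 0 = 8.66
e = 5.06 / 8.66 = 0.5843

0.5843


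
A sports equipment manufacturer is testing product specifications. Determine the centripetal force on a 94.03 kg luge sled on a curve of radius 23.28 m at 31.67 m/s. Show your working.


Fc = m * v^2 / r
v^2 = 31.67^2 = 1002.9889
Fc = 94.03 * 1002.9889 / 23.28
Fc = 94311.0463 / 23.28 = 4051.1618 N

4051.1618 N


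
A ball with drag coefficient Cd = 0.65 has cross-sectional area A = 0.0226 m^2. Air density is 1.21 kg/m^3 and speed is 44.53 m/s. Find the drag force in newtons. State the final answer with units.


Fd = 0.5 * Cd * rho * A * v^2
Fd = 0.5 * 0.65 * 1.21 * 0.0226 * 44.53^2
v^2 = 1982.9209
Fd = 0.5 * 0.65 * 1.21 * 0.0226 * 1982.9209 = 17.6231 N

17.6231 N


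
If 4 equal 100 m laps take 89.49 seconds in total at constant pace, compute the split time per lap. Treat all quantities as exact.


Split time = total_time / n_laps = 89.49 / 4
Split time = 22.3725 s per lap

22.3725 s


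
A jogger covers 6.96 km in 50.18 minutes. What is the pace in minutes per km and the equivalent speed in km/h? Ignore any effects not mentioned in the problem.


Pace = time / distance = 50.18 min / 6.96 km = 7.2098 min/km
Speed = distance / time_in_hours = 6.96 / 0.8363 hr
Speed = 8.322 km/h

7.2098 min/km, 8.322 km/h


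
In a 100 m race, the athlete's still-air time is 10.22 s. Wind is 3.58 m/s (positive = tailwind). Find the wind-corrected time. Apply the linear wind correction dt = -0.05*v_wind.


dt = -0.05 * v_wind = -0.05 * 3.58 = -0.179 s
t_corrected = t_still + dt = 10.22 + (-0.179)
t_corrected = 10.041 s

10.041 s


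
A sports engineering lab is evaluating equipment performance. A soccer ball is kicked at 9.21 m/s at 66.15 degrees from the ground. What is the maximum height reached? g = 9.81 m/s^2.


H = (v*sin(theta))^2 / (2*g)
vy = v*sin(theta) = 9.21 * sin(66.15 deg) = 8.4235 m/s
H = vy^2 / (2*g) = 70.9559 / (2*9.81)
H = 70.9559 / 19.62 = 3.6165 m

3.6165 m


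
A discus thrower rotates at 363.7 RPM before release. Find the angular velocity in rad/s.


omega = RPM * 2 * pi / 60
omega = 363.7 * 2 * 3.14159 / 60
omega = 2285.1945 / 60 = 38.0866 rad/s

38.0866 rad/s


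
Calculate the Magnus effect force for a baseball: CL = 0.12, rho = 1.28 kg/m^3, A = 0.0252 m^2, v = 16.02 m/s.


FM = 0.5 * CL * rho * A * v^2
FM = 0.5 * 0.12 * 1.28 * 0.0252 * 16.02^2
v^2 = 256.6404
FM = 0.5 * 0.12 * 1.28 * 0.0252 * 256.6404 = 0.4967 N

0.4967 N


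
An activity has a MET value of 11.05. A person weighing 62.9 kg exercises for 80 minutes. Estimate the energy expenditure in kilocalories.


kcal = MET * mass * time_hr
Convert time: 80 min = 1.3333 hr
kcal = 11.05 * 62.9 * 1.3333
kcal = 926.7267 kcal

926.7267 kcal


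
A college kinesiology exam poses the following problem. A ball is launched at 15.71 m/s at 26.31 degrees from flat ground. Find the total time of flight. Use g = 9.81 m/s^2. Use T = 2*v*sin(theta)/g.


T = 2*v*sin(theta)/g
sin(theta) = sin(26.31 deg) = 0.4432
T = 2*15.71*0.4432 / 9.81
T = 13.9262 / 9.81 = 1.4196 s

1.4196 s


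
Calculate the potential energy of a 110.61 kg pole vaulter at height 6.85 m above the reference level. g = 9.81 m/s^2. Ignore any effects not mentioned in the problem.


PE = m * g * h
PE = 110.61 * 9.81 * 6.85
PE = 1085.0841 * 6.85 = 7432.8261 J

7432.8261 J


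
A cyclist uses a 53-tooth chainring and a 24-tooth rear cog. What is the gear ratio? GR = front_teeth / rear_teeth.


GR = front_teeth / rear_teeth
GR = 53 / 24
GR = 2.2083

2.2083


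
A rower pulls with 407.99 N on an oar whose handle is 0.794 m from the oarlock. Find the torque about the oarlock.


tau = F * d
tau = 407.99 * 0.794
tau = 323.9441 N*m

323.9441 N*m


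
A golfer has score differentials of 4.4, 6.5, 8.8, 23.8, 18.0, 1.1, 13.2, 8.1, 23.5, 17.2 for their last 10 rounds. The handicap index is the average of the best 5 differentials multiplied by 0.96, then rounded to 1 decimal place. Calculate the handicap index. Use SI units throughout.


All differentials: 4.4, 6.5, 8.8, 23.8, 18.0, 1.1, 13.2, 8.1, 23.5, 17.2
Sorted: 1.1, 4.4, 6.5, 8.1, 8.8, 13.2, 17.2, 18.0, 23.5, 23.8
Best 5: 1.1, 4.4, 6.5, 8.1, 8.8
Average of best = 28.9 / 5 = 5.78
Raw index = 5.78 * 0.96 = 5.5488
Handicap index = round(5.5488, 1) = 5.5

5.5


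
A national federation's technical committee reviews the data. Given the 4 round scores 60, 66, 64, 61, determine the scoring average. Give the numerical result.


Average = sum / n
Sum = 251
Average = 251 / 4 = 62.75

62.75


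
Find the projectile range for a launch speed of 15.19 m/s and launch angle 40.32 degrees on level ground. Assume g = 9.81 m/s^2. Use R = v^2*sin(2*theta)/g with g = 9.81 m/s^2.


R = v^2 * sin(2*theta) / g
Convert angle to radians: theta = 40.32 deg = 0.7037 rad
sin(2*theta) = sin(1.4074) = 0.9867
R = 15.19^2 * 0.9867 / 9.81
R = 230.7361 * 0.9867 / 9.81 = 23.2073 m

23.2073 m


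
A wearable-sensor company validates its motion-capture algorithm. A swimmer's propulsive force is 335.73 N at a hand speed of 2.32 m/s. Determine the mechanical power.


P = F * v
P = 335.73 * 2.32
P = 778.8936 W

778.8936 W


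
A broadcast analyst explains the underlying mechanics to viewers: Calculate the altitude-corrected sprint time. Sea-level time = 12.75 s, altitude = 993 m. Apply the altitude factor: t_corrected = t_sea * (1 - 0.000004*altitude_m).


Correction factor = 1 - 0.000004 * 993 = 0.996028
t_corrected = t_sea * factor = 12.75 * 0.996028
t_corrected = 12.6994 s

12.6994 s


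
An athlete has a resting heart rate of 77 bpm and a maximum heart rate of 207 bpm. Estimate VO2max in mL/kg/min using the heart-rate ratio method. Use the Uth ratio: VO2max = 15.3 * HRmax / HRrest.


VO2max = 15.3 * HRmax / HRrest
VO2max = 15.3 * 207 / 77
VO2max = 3167.1 / 77 = 41.1312 mL/kg/min

41.1312 mL/kg/min


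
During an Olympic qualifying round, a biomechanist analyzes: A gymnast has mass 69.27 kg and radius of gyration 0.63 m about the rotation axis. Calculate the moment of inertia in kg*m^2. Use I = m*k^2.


I = m * k^2
I = 69.27 * 0.63^2
I = 69.27 * 0.3969 = 27.4933 kg*m^2

27.4933 kg*m^2


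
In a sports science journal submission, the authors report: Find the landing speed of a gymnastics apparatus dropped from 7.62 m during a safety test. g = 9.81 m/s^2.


v = sqrt(2 * g * h)
v = sqrt(2 * 9.81 * 7.62)
v = sqrt(149.5044) = 12.2272 m/s

12.2272 m/s


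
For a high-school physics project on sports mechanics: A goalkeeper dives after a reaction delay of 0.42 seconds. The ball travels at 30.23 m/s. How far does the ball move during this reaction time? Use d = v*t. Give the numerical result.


d = v * t
d = 30.23 * 0.42
d = 12.6966 m

12.6966 m


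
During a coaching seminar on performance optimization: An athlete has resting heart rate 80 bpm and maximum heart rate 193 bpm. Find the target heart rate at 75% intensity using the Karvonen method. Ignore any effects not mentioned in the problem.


Target = HRrest + pct*(HRmax - HRrest)
Heart rate reserve = HRmax - HRrest = 193 - 80 = 113 bpm
Fraction = 75% = 0.75
Target = 80 + 0.75 * 113
Target = 80 + 84.75 = 164.75 bpm

164.75 bpm


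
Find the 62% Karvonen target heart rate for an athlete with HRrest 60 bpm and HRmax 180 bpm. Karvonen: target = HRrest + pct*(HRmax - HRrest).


Target = HRrest + pct*(HRmax - HRrest)
Heart rate reserve = HRmax - HRrest = 180 - 60 = 120 bpm
Fraction = 62% = 0.62
Target = 60 + 0.62 * 120
Target = 60 + 74.4 = 134.4 bpm

134.4 bpm


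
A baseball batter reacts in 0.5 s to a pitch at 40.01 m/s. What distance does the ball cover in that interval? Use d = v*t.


d = v * t
d = 40.01 * 0.5
d = 20.005 m

20.005 m


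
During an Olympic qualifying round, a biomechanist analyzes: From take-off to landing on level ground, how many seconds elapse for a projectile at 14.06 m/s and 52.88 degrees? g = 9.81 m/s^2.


T = 2*v*sin(theta)/g
sin(theta) = sin(52.88 deg) = 0.7974
T = 2*14.06*0.7974 / 9.81
T = 22.4221 / 9.81 = 2.2856 s

2.2856 s


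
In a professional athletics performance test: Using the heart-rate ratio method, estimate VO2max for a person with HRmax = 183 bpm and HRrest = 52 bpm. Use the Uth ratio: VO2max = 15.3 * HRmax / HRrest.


VO2max = 15.3 * HRmax / HRrest
VO2max = 15.3 * 183 / 52
VO2max = 2799.9 / 52 = 53.8442 mL/kg/min

53.8442 mL/kg/min


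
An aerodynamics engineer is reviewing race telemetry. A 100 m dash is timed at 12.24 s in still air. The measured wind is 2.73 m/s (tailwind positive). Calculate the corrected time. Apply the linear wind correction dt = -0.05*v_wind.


dt = -0.05 * v_wind = -0.05 * 2.73 = -0.1365 s
t_corrected = t_still + dt = 12.24 + (-0.1365)
t_corrected = 12.1035 s

12.1035 s


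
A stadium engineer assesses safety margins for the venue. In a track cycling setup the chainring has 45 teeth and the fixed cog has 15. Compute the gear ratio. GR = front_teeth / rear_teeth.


GR = front_teeth / rear_teeth
GR = 45 / 15
GR = 3

3


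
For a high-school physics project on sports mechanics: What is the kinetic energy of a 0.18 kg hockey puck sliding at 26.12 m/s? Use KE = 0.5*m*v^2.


KE = 0.5 * m * v^2
KE = 0.5 * 0.18 * 26.12^2
KE = 0.5 * 0.18 * 682.2544 = 61.4029 J

61.4029 J


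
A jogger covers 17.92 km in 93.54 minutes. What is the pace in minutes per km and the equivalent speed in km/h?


Pace = time / distance = 93.54 min / 17.92 km = 5.2199 min/km
Speed = distance / time_in_hours = 17.92 / 1.559 hr
Speed = 11.4945 km/h

5.2199 min/km, 11.4945 km/h


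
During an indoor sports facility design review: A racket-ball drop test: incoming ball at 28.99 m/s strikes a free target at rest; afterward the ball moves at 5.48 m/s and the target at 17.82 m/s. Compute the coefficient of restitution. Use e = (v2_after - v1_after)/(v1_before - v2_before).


e = (v2_after - v1_after) / (v1_before - v2_before)
Numerator = 17.82 - 5.48 = 12.34
Denominator = 28.99 - 0 = 28.99
e = 12.34 / 28.99 = 0.4257

0.4257


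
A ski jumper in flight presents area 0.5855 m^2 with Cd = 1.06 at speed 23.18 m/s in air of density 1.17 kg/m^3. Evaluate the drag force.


Fd = 0.5 * Cd * rho * A * v^2
Fd = 0.5 * 1.06 * 1.17 * 0.5855 * 23.18^2
v^2 = 537.3124
Fd = 0.5 * 1.06 * 1.17 * 0.5855 * 537.3124 = 195.0812 N

195.0812 N


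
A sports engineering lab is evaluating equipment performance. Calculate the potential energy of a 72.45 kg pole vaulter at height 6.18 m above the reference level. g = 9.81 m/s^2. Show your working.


PE = m * g * h
PE = 72.45 * 9.81 * 6.18
PE = 710.7345 * 6.18 = 4392.3392 J

4392.3392 J


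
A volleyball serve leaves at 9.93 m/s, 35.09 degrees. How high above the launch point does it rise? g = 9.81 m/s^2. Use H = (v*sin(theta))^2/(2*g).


H = (v*sin(theta))^2 / (2*g)
vy = v*sin(theta) = 9.93 * sin(35.09 deg) = 5.7084 m/s
H = vy^2 / (2*g) = 32.5856 / (2*9.81)
H = 32.5856 / 19.62 = 1.6608 m

1.6608 m


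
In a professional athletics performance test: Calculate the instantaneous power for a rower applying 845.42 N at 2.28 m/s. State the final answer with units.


P = F * v
P = 845.42 * 2.28
P = 1927.5576 W

1927.5576 W


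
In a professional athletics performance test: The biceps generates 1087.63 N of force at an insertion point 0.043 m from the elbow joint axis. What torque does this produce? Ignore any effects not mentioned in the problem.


tau = F * d
tau = 1087.63 * 0.043
tau = 46.7681 N*m

46.7681 N*m


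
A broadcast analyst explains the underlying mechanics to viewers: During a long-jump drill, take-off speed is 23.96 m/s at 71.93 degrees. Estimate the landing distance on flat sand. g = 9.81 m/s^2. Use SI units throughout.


R = v^2 * sin(2*theta) / g
Convert angle to radians: theta = 71.93 deg = 1.2554 rad
sin(2*theta) = sin(2.5108) = 0.5898
R = 23.96^2 * 0.5898 / 9.81
R = 574.0816 * 0.5898 / 9.81 = 34.5128 m

34.5128 m


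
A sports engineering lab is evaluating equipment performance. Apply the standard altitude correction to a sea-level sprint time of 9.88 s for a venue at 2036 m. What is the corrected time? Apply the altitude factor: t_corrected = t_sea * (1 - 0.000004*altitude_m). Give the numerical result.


Correction factor = 1 - 0.000004 * 2036 = 0.991856
t_corrected = t_sea * factor = 9.88 * 0.991856
t_corrected = 9.7995 s

9.7995 s


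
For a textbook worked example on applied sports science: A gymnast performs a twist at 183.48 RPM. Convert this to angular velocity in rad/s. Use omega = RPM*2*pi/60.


omega = RPM * 2 * pi / 60
omega = 183.48 * 2 * 3.14159 / 60
omega = 1152.8388 / 60 = 19.214 rad/s

19.214 rad/s


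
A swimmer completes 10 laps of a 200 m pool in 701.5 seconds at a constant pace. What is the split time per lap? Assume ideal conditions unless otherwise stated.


Split time = total_time / n_laps = 701.5 / 10
Split time = 70.15 s per lap

70.15 s


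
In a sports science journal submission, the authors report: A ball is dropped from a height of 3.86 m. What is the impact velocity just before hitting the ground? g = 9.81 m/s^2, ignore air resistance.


v = sqrt(2 * g * h)
v = sqrt(2 * 9.81 * 3.86)
v = sqrt(75.7332) = 8.7025 m/s

8.7025 m/s


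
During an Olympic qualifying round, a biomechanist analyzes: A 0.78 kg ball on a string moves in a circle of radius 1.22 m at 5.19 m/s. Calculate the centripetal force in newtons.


Fc = m * v^2 / r
v^2 = 5.19^2 = 26.9361
Fc = 0.78 * 26.9361 / 1.22
Fc = 21.0102 / 1.22 = 17.2214 N

17.2214 N


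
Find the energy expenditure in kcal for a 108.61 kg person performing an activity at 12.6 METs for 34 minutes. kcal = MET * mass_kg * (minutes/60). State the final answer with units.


kcal = MET * mass * time_hr
Convert time: 34 min = 0.5667 hr
kcal = 12.6 * 108.61 * 0.5667
kcal = 775.4754 kcal

775.4754 kcal


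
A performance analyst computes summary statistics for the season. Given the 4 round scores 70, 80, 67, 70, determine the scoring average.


Average = sum / n
Sum = 287
Average = 287 / 4 = 71.75

71.75


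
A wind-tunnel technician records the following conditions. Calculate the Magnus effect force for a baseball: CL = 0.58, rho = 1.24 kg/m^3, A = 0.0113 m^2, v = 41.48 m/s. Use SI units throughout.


FM = 0.5 * CL * rho * A * v^2
FM = 0.5 * 0.58 * 1.24 * 0.0113 * 41.48^2
v^2 = 1720.5904
FM = 0.5 * 0.58 * 1.24 * 0.0113 * 1720.5904 = 6.9916 N

6.9916 N


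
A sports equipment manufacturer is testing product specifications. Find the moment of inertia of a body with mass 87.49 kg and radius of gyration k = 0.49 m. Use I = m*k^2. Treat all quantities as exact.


I = m * k^2
I = 87.49 * 0.49^2
I = 87.49 * 0.2401 = 21.0063 kg*m^2

21.0063 kg*m^2


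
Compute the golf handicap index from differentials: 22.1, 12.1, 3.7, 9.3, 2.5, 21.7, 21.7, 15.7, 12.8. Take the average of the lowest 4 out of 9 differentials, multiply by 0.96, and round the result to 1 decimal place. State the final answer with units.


All differentials: 22.1, 12.1, 3.7, 9.3, 2.5, 21.7, 21.7, 15.7, 12.8
Sorted: 2.5, 3.7, 9.3, 12.1, 12.8, 15.7, 21.7, 21.7, 22.1
Best 4: 2.5, 3.7, 9.3, 12.1
Average of best = 27.6 / 4 = 6.9
Raw index = 6.9 * 0.96 = 6.624
Handicap index = round(6.624, 1) = 6.6

6.6


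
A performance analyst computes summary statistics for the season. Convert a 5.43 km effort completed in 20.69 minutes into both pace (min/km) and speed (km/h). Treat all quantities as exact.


Pace = time / distance = 20.69 min / 5.43 km = 3.8103 min/km
Speed = distance / time_in_hours = 5.43 / 0.3448 hr
Speed = 15.7467 km/h

3.8103 min/km, 15.7467 km/h


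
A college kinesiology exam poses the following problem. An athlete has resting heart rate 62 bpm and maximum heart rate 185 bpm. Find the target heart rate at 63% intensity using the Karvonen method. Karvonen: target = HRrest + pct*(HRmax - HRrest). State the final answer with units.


Target = HRrest + pct*(HRmax - HRrest)
Heart rate reserve = HRmax - HRrest = 185 - 62 = 123 bpm
Fraction = 63% = 0.63
Target = 62 + 0.63 * 123
Target = 62 + 77.49 = 139.49 bpm

139.49 bpm


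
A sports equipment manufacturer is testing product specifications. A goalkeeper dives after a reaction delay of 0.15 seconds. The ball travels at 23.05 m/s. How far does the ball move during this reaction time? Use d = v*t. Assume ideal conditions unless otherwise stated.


d = v * t
d = 23.05 * 0.15
d = 3.4575 m

3.4575 m


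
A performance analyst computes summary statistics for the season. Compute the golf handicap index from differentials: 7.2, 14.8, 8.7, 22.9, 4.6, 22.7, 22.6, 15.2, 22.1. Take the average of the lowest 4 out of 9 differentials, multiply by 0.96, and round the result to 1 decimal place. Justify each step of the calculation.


All differentials: 7.2, 14.8, 8.7, 22.9, 4.6, 22.7, 22.6, 15.2, 22.1
Sorted: 4.6, 7.2, 8.7, 14.8, 15.2, 22.1, 22.6, 22.7, 22.9
Best 4: 4.6, 7.2, 8.7, 14.8
Average of best = 35.3 / 4 = 8.825
Raw index = 8.825 * 0.96 = 8.472
Handicap index = round(8.472, 1) = 8.5

8.5


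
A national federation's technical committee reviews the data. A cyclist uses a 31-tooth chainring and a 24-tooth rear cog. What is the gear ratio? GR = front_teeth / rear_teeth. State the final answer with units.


GR = front_teeth / rear_teeth
GR = 31 / 24
GR = 1.2917

1.2917


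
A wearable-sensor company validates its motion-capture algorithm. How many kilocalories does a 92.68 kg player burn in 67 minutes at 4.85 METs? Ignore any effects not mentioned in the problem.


kcal = MET * mass * time_hr
Convert time: 67 min = 1.1167 hr
kcal = 4.85 * 92.68 * 1.1167
kcal = 501.9394 kcal

501.9394 kcal


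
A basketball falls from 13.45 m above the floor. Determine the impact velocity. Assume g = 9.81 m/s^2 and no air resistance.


v = sqrt(2 * g * h)
v = sqrt(2 * 9.81 * 13.45)
v = sqrt(263.889) = 16.2447 m/s

16.2447 m/s


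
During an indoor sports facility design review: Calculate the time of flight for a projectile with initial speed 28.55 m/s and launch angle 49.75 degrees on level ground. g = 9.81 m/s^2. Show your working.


T = 2*v*sin(theta)/g
sin(theta) = sin(49.75 deg) = 0.7632
T = 2*28.55*0.7632 / 9.81
T = 43.5806 / 9.81 = 4.4425 s

4.4425 s


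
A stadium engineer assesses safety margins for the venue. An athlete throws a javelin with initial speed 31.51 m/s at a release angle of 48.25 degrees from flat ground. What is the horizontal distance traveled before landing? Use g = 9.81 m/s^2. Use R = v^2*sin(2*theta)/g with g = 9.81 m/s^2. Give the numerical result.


R = v^2 * sin(2*theta) / g
Convert angle to radians: theta = 48.25 deg = 0.8421 rad
sin(2*theta) = sin(1.6842) = 0.9936
R = 31.51^2 * 0.9936 / 9.81
R = 992.8801 * 0.9936 / 9.81 = 100.5604 m

100.5604 m


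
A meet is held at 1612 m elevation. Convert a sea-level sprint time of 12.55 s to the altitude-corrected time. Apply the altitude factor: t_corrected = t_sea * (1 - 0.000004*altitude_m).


Correction factor = 1 - 0.000004 * 1612 = 0.993552
t_corrected = t_sea * factor = 12.55 * 0.993552
t_corrected = 12.4691 s

12.4691 s


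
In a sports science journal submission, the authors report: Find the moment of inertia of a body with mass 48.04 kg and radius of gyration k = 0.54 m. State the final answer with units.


I = m * k^2
I = 48.04 * 0.54^2
I = 48.04 * 0.2916 = 14.0085 kg*m^2

14.0085 kg*m^2


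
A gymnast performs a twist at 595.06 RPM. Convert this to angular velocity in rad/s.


omega = RPM * 2 * pi / 60
omega = 595.06 * 2 * 3.14159 / 60
omega = 3738.8722 / 60 = 62.3145 rad/s

62.3145 rad/s


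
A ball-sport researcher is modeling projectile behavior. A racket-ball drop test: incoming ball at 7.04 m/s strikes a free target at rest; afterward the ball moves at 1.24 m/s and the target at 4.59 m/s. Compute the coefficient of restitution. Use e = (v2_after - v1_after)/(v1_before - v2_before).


e = (v2_after - v1_after) / (v1_before - v2_before)
Numerator = 4.59 - 1.24 = 3.35
Denominator = 7.04 - 0 = 7.04
e = 3.35 / 7.04 = 0.4759

0.4759


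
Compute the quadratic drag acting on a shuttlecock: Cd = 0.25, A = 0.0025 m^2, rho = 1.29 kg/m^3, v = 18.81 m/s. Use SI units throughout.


Fd = 0.5 * Cd * rho * A * v^2
Fd = 0.5 * 0.25 * 1.29 * 0.0025 * 18.81^2
v^2 = 353.8161
Fd = 0.5 * 0.25 * 1.29 * 0.0025 * 353.8161 = 0.1426 N

0.1426 N


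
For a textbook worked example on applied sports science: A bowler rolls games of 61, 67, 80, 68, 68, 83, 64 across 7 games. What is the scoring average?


Average = sum / n
Sum = 491
Average = 491 / 7 = 70.1429

70.1429


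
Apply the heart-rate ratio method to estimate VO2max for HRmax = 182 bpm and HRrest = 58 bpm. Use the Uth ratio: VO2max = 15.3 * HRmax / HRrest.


VO2max = 15.3 * HRmax / HRrest
VO2max = 15.3 * 182 / 58
VO2max = 2784.6 / 58 = 48.0103 mL/kg/min

48.0103 mL/kg/min


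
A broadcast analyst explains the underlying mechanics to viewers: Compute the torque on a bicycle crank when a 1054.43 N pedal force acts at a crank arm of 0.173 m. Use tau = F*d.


tau = F * d
tau = 1054.43 * 0.173
tau = 182.4164 N*m

182.4164 N*m


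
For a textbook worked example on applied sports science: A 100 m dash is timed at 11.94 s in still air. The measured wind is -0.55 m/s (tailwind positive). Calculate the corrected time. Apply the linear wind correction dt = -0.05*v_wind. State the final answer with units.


dt = -0.05 * v_wind = -0.05 * -0.55 = 0.0275 s
t_corrected = t_still + dt = 11.94 + (0.0275)
t_corrected = 11.9675 s

11.9675 s


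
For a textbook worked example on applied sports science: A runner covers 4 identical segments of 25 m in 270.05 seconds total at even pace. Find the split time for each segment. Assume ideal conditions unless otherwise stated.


Split time = total_time / n_laps = 270.05 / 4
Split time = 67.5125 s per lap

67.5125 s


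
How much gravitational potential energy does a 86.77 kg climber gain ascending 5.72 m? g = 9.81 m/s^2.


PE = m * g * h
PE = 86.77 * 9.81 * 5.72
PE = 851.2137 * 5.72 = 4868.9424 J

4868.9424 J


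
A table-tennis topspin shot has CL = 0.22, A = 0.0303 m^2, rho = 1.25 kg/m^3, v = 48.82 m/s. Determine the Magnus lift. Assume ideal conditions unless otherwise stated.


FM = 0.5 * CL * rho * A * v^2
FM = 0.5 * 0.22 * 1.25 * 0.0303 * 48.82^2
v^2 = 2383.3924
FM = 0.5 * 0.22 * 1.25 * 0.0303 * 2383.3924 = 9.9298 N

9.9298 N


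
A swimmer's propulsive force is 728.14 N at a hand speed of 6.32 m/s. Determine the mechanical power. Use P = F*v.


P = F * v
P = 728.14 * 6.32
P = 4601.8448 W

4601.8448 W


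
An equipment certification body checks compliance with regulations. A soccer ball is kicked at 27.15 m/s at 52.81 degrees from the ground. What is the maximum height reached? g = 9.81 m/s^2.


H = (v*sin(theta))^2 / (2*g)
vy = v*sin(theta) = 27.15 * sin(52.81 deg) = 21.6287 m/s
H = vy^2 / (2*g) = 467.7986 / (2*9.81)
H = 467.7986 / 19.62 = 23.8429 m

23.8429 m


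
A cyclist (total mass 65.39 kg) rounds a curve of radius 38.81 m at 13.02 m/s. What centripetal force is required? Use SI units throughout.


Fc = m * v^2 / r
v^2 = 13.02^2 = 169.5204
Fc = 65.39 * 169.5204 / 38.81
Fc = 11084.939 / 38.81 = 285.6207 N

285.6207 N


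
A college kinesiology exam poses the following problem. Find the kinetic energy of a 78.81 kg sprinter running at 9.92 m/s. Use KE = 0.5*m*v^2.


KE = 0.5 * m * v^2
KE = 0.5 * 78.81 * 9.92^2
KE = 0.5 * 78.81 * 98.4064 = 3877.7042 J

3877.7042 J


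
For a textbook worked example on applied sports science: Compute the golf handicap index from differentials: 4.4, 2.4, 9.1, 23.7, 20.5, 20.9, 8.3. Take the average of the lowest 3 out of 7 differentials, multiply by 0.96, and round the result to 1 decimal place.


All differentials: 4.4, 2.4, 9.1, 23.7, 20.5, 20.9, 8.3
Sorted: 2.4, 4.4, 8.3, 9.1, 20.5, 20.9, 23.7
Best 3: 2.4, 4.4, 8.3
Average of best = 15.1 / 3 = 5.0333
Raw index = 5.0333 * 0.96 = 4.832
Handicap index = round(4.832, 1) = 4.8

4.8


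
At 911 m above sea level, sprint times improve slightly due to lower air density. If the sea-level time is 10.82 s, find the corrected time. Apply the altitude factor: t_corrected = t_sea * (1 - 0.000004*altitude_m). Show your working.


Correction factor = 1 - 0.000004 * 911 = 0.996356
t_corrected = t_sea * factor = 10.82 * 0.996356
t_corrected = 10.7806 s

10.7806 s


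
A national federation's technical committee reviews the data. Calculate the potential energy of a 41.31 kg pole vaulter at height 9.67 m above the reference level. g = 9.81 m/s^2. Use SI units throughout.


PE = m * g * h
PE = 41.31 * 9.81 * 9.67
PE = 405.2511 * 9.67 = 3918.7781 J

3918.7781 J


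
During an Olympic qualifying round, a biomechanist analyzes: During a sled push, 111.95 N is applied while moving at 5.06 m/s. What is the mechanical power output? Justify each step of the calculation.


P = F * v
P = 111.95 * 5.06
P = 566.467 W

566.467 W


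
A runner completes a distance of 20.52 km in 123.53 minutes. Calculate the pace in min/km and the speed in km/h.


Pace = time / distance = 123.53 min / 20.52 km = 6.02 min/km
Speed = distance / time_in_hours = 20.52 / 2.0588 hr
Speed = 9.9668 km/h

6.02 min/km, 9.9668 km/h


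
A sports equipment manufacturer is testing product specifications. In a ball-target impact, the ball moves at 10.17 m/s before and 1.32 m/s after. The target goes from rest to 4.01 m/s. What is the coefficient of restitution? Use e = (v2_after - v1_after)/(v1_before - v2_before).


e = (v2_after - v1_after) / (v1_before - v2_before)
Numerator = 4.01 - 1.32 = 2.69
Denominator = 10.17 - 0 = 10.17
e = 2.69 / 10.17 = 0.2645

0.2645


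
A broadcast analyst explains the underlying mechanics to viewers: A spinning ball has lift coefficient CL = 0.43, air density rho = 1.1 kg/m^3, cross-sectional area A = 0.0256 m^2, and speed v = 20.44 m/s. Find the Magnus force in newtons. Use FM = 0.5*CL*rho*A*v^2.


FM = 0.5 * CL * rho * A * v^2
FM = 0.5 * 0.43 * 1.1 * 0.0256 * 20.44^2
v^2 = 417.7936
FM = 0.5 * 0.43 * 1.1 * 0.0256 * 417.7936 = 2.5295 N

2.5295 N


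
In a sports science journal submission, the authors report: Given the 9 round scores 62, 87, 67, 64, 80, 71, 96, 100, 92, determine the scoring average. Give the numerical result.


Average = sum / n
Sum = 719
Average = 719 / 9 = 79.8889

79.8889


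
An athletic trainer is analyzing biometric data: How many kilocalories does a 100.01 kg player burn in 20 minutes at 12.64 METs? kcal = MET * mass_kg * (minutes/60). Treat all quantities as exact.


kcal = MET * mass * time_hr
Convert time: 20 min = 0.3333 hr
kcal = 12.64 * 100.01 * 0.3333
kcal = 421.3755 kcal

421.3755 kcal


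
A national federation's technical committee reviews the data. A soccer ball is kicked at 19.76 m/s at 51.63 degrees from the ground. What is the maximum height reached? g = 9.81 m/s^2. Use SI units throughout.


H = (v*sin(theta))^2 / (2*g)
vy = v*sin(theta) = 19.76 * sin(51.63 deg) = 15.4922 m/s
H = vy^2 / (2*g) = 240.0085 / (2*9.81)
H = 240.0085 / 19.62 = 12.2328 m

12.2328 m


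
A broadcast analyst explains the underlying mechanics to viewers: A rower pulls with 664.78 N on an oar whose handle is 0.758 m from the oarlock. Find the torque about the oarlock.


tau = F * d
tau = 664.78 * 0.758
tau = 503.9032 N*m

503.9032 N*m


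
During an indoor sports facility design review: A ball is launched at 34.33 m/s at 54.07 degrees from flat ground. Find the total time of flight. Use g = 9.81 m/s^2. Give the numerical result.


T = 2*v*sin(theta)/g
sin(theta) = sin(54.07 deg) = 0.8097
T = 2*34.33*0.8097 / 9.81
T = 55.5964 / 9.81 = 5.6673 s

5.6673 s


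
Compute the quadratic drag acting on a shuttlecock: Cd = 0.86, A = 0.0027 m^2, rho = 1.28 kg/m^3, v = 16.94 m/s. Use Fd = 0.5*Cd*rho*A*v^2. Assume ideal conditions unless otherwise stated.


Fd = 0.5 * Cd * rho * A * v^2
Fd = 0.5 * 0.86 * 1.28 * 0.0027 * 16.94^2
v^2 = 286.9636
Fd = 0.5 * 0.86 * 1.28 * 0.0027 * 286.9636 = 0.4265 N

0.4265 N


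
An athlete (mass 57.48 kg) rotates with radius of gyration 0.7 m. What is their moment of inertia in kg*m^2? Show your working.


I = m * k^2
I = 57.48 * 0.7^2
I = 57.48 * 0.49 = 28.1652 kg*m^2

28.1652 kg*m^2


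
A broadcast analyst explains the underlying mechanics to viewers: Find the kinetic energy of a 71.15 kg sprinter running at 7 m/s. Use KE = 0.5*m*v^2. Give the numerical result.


KE = 0.5 * m * v^2
KE = 0.5 * 71.15 * 7^2
KE = 0.5 * 71.15 * 49 = 1743.175 J

1743.175 J


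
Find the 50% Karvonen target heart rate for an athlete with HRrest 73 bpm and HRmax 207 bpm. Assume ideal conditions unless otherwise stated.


Target = HRrest + pct*(HRmax - HRrest)
Heart rate reserve = HRmax - HRrest = 207 - 73 = 134 bpm
Fraction = 50% = 0.5
Target = 73 + 0.5 * 134
Target = 73 + 67 = 140 bpm

140 bpm


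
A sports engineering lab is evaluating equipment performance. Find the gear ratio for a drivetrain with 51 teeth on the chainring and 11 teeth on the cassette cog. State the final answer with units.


GR = front_teeth / rear_teeth
GR = 51 / 11
GR = 4.6364

4.6364


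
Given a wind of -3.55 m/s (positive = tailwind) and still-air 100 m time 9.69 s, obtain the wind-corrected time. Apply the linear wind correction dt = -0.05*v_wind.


dt = -0.05 * v_wind = -0.05 * -3.55 = 0.1775 s
t_corrected = t_still + dt = 9.69 + (0.1775)
t_corrected = 9.8675 s

9.8675 s


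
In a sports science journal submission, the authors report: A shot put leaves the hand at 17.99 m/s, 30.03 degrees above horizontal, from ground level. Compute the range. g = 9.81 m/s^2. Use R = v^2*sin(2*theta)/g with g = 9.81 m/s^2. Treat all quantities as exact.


R = v^2 * sin(2*theta) / g
Convert angle to radians: theta = 30.03 deg = 0.5241 rad
sin(2*theta) = sin(1.0482) = 0.8665
R = 17.99^2 * 0.8665 / 9.81
R = 323.6401 * 0.8665 / 9.81 = 28.5882 m

28.5882 m


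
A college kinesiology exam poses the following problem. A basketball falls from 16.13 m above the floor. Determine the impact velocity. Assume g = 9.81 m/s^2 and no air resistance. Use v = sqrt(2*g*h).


v = sqrt(2 * g * h)
v = sqrt(2 * 9.81 * 16.13)
v = sqrt(316.4706) = 17.7896 m/s

17.7896 m/s


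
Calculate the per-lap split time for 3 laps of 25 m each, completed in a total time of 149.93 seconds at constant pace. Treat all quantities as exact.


Split time = total_time / n_laps = 149.93 / 3
Split time = 49.9767 s per lap

49.9767 s


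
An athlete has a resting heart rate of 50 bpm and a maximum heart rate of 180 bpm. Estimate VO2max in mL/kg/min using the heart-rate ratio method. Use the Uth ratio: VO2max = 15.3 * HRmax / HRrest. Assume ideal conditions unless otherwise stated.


VO2max = 15.3 * HRmax / HRrest
VO2max = 15.3 * 180 / 50
VO2max = 2754 / 50 = 55.08 mL/kg/min

55.08 mL/kg/min


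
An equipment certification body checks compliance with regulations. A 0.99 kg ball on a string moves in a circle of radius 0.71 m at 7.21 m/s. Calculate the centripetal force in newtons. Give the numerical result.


Fc = m * v^2 / r
v^2 = 7.21^2 = 51.9841
Fc = 0.99 * 51.9841 / 0.71
Fc = 51.4643 / 0.71 = 72.4849 N

72.4849 N


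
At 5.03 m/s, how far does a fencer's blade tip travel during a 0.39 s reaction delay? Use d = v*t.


d = v * t
d = 5.03 * 0.39
d = 1.9617 m

1.9617 m


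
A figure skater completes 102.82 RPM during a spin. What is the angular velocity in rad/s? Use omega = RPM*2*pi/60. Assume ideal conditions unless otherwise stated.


omega = RPM * 2 * pi / 60
omega = 102.82 * 2 * 3.14159 / 60
omega = 646.0371 / 60 = 10.7673 rad/s

10.7673 rad/s


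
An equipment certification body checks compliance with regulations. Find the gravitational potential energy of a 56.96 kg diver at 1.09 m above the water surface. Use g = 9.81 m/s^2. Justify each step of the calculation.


PE = m * g * h
PE = 56.96 * 9.81 * 1.09
PE = 558.7776 * 1.09 = 609.0676 J

609.0676 J


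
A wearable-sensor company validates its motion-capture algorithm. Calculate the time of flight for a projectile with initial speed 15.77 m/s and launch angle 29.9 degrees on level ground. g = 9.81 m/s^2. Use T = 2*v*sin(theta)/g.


T = 2*v*sin(theta)/g
sin(theta) = sin(29.9 deg) = 0.4985
T = 2*15.77*0.4985 / 9.81
T = 15.7223 / 9.81 = 1.6027 s

1.6027 s


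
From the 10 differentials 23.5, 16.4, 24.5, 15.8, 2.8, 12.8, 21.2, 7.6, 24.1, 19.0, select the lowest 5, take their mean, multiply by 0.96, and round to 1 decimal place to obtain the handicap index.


All differentials: 23.5, 16.4, 24.5, 15.8, 2.8, 12.8, 21.2, 7.6, 24.1, 19.0
Sorted: 2.8, 7.6, 12.8, 15.8, 16.4, 19.0, 21.2, 23.5, 24.1, 24.5
Best 5: 2.8, 7.6, 12.8, 15.8, 16.4
Average of best = 55.4 / 5 = 11.08
Raw index = 11.08 * 0.96 = 10.6368
Handicap index = round(10.6368, 1) = 10.6

10.6


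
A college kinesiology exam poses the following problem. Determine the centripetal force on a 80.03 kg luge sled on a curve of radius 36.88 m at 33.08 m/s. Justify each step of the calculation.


Fc = m * v^2 / r
v^2 = 33.08^2 = 1094.2864
Fc = 80.03 * 1094.2864 / 36.88
Fc = 87575.7406 / 36.88 = 2374.6134 N

2374.6134 N


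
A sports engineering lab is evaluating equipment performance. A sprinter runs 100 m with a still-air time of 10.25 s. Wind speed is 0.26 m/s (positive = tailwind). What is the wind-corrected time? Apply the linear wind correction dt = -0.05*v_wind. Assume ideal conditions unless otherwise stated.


dt = -0.05 * v_wind = -0.05 * 0.26 = -0.013 s
t_corrected = t_still + dt = 10.25 + (-0.013)
t_corrected = 10.237 s

10.237 s


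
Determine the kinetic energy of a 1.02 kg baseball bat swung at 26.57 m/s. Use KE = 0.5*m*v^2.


KE = 0.5 * m * v^2
KE = 0.5 * 1.02 * 26.57^2
KE = 0.5 * 1.02 * 705.9649 = 360.0421 J

360.0421 J


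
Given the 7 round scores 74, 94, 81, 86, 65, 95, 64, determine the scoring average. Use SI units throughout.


Average = sum / n
Sum = 559
Average = 559 / 7 = 79.8571

79.8571


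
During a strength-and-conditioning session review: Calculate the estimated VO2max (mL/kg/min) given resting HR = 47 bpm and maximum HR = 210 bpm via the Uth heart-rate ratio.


VO2max = 15.3 * HRmax / HRrest
VO2max = 15.3 * 210 / 47
VO2max = 3213 / 47 = 68.3617 mL/kg/min

68.3617 mL/kg/min


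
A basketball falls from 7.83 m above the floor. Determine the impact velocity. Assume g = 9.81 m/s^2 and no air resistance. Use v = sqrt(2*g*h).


v = sqrt(2 * g * h)
v = sqrt(2 * 9.81 * 7.83)
v = sqrt(153.6246) = 12.3945 m/s

12.3945 m/s


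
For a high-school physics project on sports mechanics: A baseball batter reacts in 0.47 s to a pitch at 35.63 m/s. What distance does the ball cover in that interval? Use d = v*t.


d = v * t
d = 35.63 * 0.47
d = 16.7461 m

16.7461 m


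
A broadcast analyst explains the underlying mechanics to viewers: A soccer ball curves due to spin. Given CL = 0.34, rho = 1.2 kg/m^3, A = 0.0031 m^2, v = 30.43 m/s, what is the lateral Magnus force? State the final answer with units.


FM = 0.5 * CL * rho * A * v^2
FM = 0.5 * 0.34 * 1.2 * 0.0031 * 30.43^2
v^2 = 925.9849
FM = 0.5 * 0.34 * 1.2 * 0.0031 * 925.9849 = 0.5856 N

0.5856 N


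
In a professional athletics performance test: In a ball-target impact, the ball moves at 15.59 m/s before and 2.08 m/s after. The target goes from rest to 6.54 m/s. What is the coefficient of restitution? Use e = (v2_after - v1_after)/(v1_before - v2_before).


e = (v2_after - v1_after) / (v1_before - v2_before)
Numerator = 6.54 - 2.08 = 4.46
Denominator = 15.59 - 0 = 15.59
e = 4.46 / 15.59 = 0.2861

0.2861


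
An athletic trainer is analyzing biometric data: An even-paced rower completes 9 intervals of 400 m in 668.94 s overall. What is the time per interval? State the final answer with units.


Split time = total_time / n_laps = 668.94 / 9
Split time = 74.3267 s per lap

74.3267 s


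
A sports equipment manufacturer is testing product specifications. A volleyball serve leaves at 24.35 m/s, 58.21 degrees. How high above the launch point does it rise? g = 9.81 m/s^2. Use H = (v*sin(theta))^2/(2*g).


H = (v*sin(theta))^2 / (2*g)
vy = v*sin(theta) = 24.35 * sin(58.21 deg) = 20.6971 m/s
H = vy^2 / (2*g) = 428.371 / (2*9.81)
H = 428.371 / 19.62 = 21.8334 m

21.8334 m


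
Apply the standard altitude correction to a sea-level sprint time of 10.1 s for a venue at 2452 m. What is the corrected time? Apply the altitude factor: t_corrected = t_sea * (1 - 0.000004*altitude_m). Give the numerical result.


Correction factor = 1 - 0.000004 * 2452 = 0.990192
t_corrected = t_sea * factor = 10.1 * 0.990192
t_corrected = 10.0009 s

10.0009 s


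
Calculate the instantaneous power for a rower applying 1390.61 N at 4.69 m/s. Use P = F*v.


P = F * v
P = 1390.61 * 4.69
P = 6521.9609 W

6521.9609 W


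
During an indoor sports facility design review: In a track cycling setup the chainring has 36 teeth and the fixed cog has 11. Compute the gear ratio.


GR = front_teeth / rear_teeth
GR = 36 / 11
GR = 3.2727

3.2727


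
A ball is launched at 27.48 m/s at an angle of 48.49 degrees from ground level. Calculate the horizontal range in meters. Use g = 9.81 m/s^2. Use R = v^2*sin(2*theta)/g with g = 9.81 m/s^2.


R = v^2 * sin(2*theta) / g
Convert angle to radians: theta = 48.49 deg = 0.8463 rad
sin(2*theta) = sin(1.6926) = 0.9926
R = 27.48^2 * 0.9926 / 9.81
R = 755.1504 * 0.9926 / 9.81 = 76.4071 m

76.4071 m


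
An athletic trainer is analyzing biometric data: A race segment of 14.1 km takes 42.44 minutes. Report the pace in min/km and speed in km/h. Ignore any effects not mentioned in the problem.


Pace = time / distance = 42.44 min / 14.1 km = 3.0099 min/km
Speed = distance / time_in_hours = 14.1 / 0.7073 hr
Speed = 19.934 km/h

3.0099 min/km, 19.934 km/h


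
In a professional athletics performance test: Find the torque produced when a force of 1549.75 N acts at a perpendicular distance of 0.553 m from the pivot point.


tau = F * d
tau = 1549.75 * 0.553
tau = 857.0118 N*m

857.0118 N*m


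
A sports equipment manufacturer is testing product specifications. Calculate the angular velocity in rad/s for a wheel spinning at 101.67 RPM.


omega = RPM * 2 * pi / 60
omega = 101.67 * 2 * 3.14159 / 60
omega = 638.8115 / 60 = 10.6469 rad/s

10.6469 rad/s


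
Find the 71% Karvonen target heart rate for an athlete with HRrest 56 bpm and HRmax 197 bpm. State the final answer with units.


Target = HRrest + pct*(HRmax - HRrest)
Heart rate reserve = HRmax - HRrest = 197 - 56 = 141 bpm
Fraction = 71% = 0.71
Target = 56 + 0.71 * 141
Target = 56 + 100.11 = 156.11 bpm

156.11 bpm


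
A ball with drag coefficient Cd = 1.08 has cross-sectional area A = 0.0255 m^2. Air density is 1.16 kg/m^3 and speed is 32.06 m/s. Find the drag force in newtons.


Fd = 0.5 * Cd * rho * A * v^2
Fd = 0.5 * 1.08 * 1.16 * 0.0255 * 32.06^2
v^2 = 1027.8436
Fd = 0.5 * 1.08 * 1.16 * 0.0255 * 1027.8436 = 16.418 N

16.418 N


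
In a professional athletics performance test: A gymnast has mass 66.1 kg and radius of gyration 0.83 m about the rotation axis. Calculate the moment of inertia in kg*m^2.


I = m * k^2
I = 66.1 * 0.83^2
I = 66.1 * 0.6889 = 45.5363 kg*m^2

45.5363 kg*m^2


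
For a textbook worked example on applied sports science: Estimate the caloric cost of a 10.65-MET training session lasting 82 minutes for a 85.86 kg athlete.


kcal = MET * mass * time_hr
Convert time: 82 min = 1.3667 hr
kcal = 10.65 * 85.86 * 1.3667
kcal = 1249.6923 kcal

1249.6923 kcal
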